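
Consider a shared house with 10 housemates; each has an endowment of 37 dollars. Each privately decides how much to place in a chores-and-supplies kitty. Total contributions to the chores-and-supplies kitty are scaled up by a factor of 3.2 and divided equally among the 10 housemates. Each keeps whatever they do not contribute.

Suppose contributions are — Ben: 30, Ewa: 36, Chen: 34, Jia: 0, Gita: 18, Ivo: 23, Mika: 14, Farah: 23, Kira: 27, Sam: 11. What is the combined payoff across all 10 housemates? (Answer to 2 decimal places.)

Total contributed: 30 + 36 + 34 + 0 + 18 + 23 + 14 + 23 + 27 + 11 = 216; total kept: 10 × 37 − 216 = 154.
The chores-and-supplies kitty pays out 3.2 × 216 = 691.20 in aggregate.
Group total = 154 + 691.20 = 845.20.

845.20 dollars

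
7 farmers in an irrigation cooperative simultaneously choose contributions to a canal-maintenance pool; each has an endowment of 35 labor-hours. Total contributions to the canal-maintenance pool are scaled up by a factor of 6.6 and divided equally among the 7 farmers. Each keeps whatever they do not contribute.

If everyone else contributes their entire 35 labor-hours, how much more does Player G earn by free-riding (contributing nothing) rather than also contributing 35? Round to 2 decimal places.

2.00 labor-hours

Switching from a contribution of 35 to 0 lets Player G keep an extra 35 labor-hours, but lowers the canal-maintenance pool by 35, which costs Player G their own share of that drop: 6.6/7 × 35 = 33.00.
Net gain = 35 − 33.00 = 2.00. The private return per contributed unit (0.9429) is below 1, so free-riding is indeed the best response regardless of what the others do.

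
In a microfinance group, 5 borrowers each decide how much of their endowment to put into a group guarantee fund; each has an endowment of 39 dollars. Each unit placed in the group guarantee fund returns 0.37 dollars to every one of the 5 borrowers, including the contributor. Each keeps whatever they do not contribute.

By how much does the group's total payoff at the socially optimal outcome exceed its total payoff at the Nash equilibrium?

165.75 dollars

The private return per contributed unit is 0.37 < 1, so contributing 0 is dominant for every player. At the Nash equilibrium everyone keeps their 39, and the group total is 5 × 39 = 195.
Each contributed unit returns 1.850 to the group as a whole (0.37 to each of 5 players), which exceeds 1, so the social optimum is full contribution: group total = 1.850 × 195 = 360.75.
Efficiency loss = 360.75 − 195 = 165.75.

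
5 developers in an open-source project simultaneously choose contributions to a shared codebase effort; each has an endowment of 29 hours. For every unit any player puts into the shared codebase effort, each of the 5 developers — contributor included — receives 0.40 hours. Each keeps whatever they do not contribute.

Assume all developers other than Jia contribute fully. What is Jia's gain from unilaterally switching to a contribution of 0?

17.40 hours

Switching from a contribution of 29 to 0 lets Jia keep an extra 29 hours, but lowers the shared codebase effort by 29, which costs Jia their own share of that drop: 0.40 × 29 = 11.60.
Net gain = 29 − 11.60 = 17.40. The private return per contributed unit (0.40) is below 1, so free-riding is indeed the best response regardless of what the others do.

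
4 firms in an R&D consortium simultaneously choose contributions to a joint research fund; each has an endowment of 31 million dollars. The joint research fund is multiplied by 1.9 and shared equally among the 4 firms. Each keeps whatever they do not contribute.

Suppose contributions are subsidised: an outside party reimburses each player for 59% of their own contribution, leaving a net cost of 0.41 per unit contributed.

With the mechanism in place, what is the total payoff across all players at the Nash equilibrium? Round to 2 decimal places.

With the mechanism, a contributed unit returns (1.9/4) / 0.41 = 1.1585 per unit of net cost to the contributor — now above 1 — so contributing fully is weakly dominant for every player.
At the Nash equilibrium everyone contributes 31. Group total payoff = 4 × (31 × 0.59 + 1.9 × 31) = 308.76.

308.76 million dollars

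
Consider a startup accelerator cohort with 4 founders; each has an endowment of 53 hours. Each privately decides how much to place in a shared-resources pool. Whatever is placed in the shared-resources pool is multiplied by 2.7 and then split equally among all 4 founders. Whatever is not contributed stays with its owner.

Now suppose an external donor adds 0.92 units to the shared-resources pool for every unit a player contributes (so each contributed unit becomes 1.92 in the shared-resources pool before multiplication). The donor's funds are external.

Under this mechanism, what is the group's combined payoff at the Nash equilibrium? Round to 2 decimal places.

1099.01 hours

The effective private return per unit is now 2.7 × 1.92 / 4 = 1.2960 > 1, so every player's dominant strategy flips to full contribution.
So the Nash equilibrium is full contribution by all 4; the group earns 2.7 × 1.92 × 212 = 1099.01.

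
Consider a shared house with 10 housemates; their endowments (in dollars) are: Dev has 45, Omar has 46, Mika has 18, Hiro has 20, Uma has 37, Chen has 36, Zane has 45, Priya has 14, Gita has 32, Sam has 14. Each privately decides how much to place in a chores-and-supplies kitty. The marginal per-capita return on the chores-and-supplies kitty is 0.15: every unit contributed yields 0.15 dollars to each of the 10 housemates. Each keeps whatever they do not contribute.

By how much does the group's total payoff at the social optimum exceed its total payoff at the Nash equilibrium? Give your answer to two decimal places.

153.50 dollars

The private return per contributed unit is 0.15 < 1 for everyone, so the Nash equilibrium is zero contribution and the group total is Σ E_j = 45 + 46 + 18 + 20 + 37 + 36 + 45 + 14 + 32 + 14 = 307.
Each contributed unit returns 1.500 to the group, so the social optimum is full contribution by everyone: group total = 1.500 × 307 = 460.50.
Efficiency loss = (1.500 − 1) × 307 = 153.50.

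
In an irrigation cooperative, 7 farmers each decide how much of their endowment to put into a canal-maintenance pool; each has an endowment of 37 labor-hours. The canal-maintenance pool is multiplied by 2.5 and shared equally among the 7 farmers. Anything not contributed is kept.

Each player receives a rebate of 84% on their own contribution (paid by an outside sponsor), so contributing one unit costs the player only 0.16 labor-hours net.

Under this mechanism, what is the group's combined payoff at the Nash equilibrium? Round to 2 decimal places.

865.06 labor-hours

Under the mechanism each unit contributed yields (2.5/7) / 0.16 = 2.2321 back to its contributor per unit of net cost, which exceeds 1, making full contribution the dominant choice for everyone.
So the Nash equilibrium is full contribution by all 7; the group earns 7 × (37 × 0.84 + 2.5 × 37) = 865.06.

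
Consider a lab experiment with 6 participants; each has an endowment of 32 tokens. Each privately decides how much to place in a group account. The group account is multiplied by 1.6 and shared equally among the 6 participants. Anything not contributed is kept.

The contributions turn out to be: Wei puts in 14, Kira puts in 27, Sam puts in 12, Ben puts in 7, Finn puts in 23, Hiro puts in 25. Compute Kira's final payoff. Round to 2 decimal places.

Total contributed: 14 + 27 + 12 + 7 + 23 + 25 = 108.
Each receives 1.6 × 108 / 6 = 28.80 from the group account.
Kira keeps 32 − 27 = 5, so Kira's payoff is 5 + 28.80 = 33.80.

33.80 tokens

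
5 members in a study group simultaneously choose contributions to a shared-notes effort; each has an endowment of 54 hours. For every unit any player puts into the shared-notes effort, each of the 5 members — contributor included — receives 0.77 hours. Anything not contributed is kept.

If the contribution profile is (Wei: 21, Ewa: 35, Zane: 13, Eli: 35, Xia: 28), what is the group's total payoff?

Total contributed: 21 + 35 + 13 + 35 + 28 = 132; total kept: 5 × 54 − 132 = 138.
The shared-notes effort pays out 0.77 × 5 × 132 = 508.20 in aggregate.
Group total = 138 + 508.20 = 646.20.

646.20 hours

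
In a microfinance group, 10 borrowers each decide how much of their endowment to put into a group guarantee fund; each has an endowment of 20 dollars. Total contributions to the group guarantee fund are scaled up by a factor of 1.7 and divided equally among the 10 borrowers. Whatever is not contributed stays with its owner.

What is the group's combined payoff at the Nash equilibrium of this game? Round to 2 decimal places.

200.00 dollars

Each contributed unit returns 1.7/10 = 0.1700 to its contributor — below 1 — so contributing 0 is dominant for every player. At the Nash equilibrium everyone keeps their 20, and the group total is 10 × 20 = 200.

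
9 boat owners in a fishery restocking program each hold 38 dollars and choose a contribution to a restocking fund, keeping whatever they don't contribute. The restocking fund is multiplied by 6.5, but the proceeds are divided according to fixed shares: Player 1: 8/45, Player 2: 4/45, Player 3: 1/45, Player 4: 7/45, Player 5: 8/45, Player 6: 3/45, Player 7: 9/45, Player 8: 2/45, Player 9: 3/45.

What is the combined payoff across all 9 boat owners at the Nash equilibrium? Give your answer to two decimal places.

A player with share s gets back 6.5·s per unit contributed, so full contribution is dominant for anyone with s > 1/6.5 = 0.1538 and zero contribution is dominant for anyone below.
Player 1, Player 4, Player 5 and Player 7 clear that bar, contributing 38 each; the remaining 5 contribute 0. Total contributed: 152.
The restocking fund pays out 6.5 × 152 = 988.00 in total (split across the unequal shares, but the aggregate is all that matters for the group sum).
The 5 free-riders keep 38 each, adding 190. Group total = 190 + 988.00 = 1178.00.

1178.00 dollars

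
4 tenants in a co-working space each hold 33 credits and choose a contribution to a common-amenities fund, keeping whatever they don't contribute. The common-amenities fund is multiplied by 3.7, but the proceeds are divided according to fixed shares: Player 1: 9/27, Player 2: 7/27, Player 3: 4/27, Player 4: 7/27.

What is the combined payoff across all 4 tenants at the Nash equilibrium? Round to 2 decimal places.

A player with share s gets back 3.7·s per unit contributed, so full contribution is dominant for anyone with s > 1/3.7 = 0.2703 and zero contribution is dominant for anyone below.
Only Player 1 (9/27) clears that bar, contributing 33; the remaining 3 contribute 0. Total contributed: 33.
The common-amenities fund pays out 3.7 × 33 = 122.10 in total (split across the unequal shares, but the aggregate is all that matters for the group sum).
The 3 free-riders keep 33 each, adding 99. Group total = 99 + 122.10 = 221.10.

221.10 credits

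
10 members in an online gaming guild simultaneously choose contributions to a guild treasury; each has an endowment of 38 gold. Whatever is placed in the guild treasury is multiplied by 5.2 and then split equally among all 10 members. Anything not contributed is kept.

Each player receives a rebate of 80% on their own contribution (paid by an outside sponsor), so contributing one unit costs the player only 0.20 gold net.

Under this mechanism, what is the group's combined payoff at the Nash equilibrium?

2280.00 gold

With the mechanism, a contributed unit returns (5.2/10) / 0.20 = 2.6000 per unit of net cost to the contributor — now above 1 — so contributing fully is weakly dominant for every player.
So the Nash equilibrium is full contribution by all 10; the group earns 10 × (38 × 0.80 + 5.2 × 38) = 2280.00.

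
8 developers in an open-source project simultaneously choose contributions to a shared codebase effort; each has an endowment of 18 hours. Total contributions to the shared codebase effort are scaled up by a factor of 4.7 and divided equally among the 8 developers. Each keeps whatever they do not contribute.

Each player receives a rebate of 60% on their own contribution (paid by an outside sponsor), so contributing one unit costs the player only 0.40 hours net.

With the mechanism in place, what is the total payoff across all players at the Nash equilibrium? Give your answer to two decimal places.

The effective private return per unit is now (4.7/8) / 0.40 = 1.4688 > 1, so every player's dominant strategy flips to full contribution.
So the Nash equilibrium is full contribution by all 8; the group earns 8 × (18 × 0.60 + 4.7 × 18) = 763.20.

763.20 hours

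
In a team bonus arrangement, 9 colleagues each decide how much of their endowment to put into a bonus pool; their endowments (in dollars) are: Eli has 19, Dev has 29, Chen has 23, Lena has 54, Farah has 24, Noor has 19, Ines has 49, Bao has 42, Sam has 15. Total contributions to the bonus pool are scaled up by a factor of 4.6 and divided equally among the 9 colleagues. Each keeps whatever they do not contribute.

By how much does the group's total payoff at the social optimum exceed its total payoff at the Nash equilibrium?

986.40 dollars

The private return per contributed unit is 4.6/9 = 0.5111 < 1 for every player regardless of endowment, so the Nash equilibrium is zero contribution and the group total is Σ E_j = 19 + 29 + 23 + 54 + 24 + 19 + 49 + 42 + 15 = 274.
Each contributed unit returns 4.600 to the group, so the social optimum is full contribution by everyone: group total = 4.600 × 274 = 1260.40.
Efficiency loss = (4.600 − 1) × 274 = 986.40.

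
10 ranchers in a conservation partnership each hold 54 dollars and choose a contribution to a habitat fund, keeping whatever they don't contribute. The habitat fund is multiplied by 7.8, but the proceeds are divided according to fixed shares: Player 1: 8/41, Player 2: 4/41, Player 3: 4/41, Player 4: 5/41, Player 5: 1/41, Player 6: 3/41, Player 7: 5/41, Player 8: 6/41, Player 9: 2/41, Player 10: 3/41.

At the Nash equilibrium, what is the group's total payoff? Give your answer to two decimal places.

1274.40 dollars

For player j, contributing a unit is worthwhile iff 7.8 × (j's share) ≥ 1, i.e. iff j's share is at least 0.1282.
Player 1 and Player 8 are above the threshold, contributing 54 each; the remaining 8 contribute 0. Total contributed: 108.
The habitat fund pays out 7.8 × 108 = 842.40 in total (split across the unequal shares, but the aggregate is all that matters for the group sum).
The 8 free-riders keep 54 each, adding 432. Group total = 432 + 842.40 = 1274.40.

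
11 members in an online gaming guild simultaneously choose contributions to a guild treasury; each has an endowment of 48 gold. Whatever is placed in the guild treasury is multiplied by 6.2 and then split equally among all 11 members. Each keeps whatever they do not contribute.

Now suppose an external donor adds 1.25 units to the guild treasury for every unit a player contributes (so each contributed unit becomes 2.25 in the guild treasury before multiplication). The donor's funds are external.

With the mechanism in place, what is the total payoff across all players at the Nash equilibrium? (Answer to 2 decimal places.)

7365.60 gold

The effective private return per unit is now 6.2 × 2.25 / 11 = 1.2682 > 1, so every player's dominant strategy flips to full contribution.
So the Nash equilibrium is full contribution by all 11; the group earns 6.2 × 2.25 × 528 = 7365.60.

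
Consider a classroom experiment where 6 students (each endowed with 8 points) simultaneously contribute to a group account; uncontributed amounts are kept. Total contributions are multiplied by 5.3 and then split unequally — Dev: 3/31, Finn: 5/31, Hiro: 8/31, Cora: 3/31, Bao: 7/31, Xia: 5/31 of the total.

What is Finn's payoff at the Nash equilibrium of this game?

21.68 points

For player j, contributing a unit is worthwhile iff 5.3 × (j's share) ≥ 1, i.e. iff j's share is at least 0.1887.
The shares above 0.1887 belong to Hiro and Bao, contributing 8 each; the remaining 4 contribute 0. Total contributed: 16.
Finn keeps 8 and receives 5.3 × 16 × 5/31 = 13.68 from the group account, for a payoff of 21.68.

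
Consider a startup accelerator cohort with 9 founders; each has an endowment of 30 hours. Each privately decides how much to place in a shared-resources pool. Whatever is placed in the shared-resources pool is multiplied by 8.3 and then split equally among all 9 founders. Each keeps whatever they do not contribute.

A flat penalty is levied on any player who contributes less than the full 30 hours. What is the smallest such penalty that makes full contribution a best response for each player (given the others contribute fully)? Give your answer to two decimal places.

Given the others contribute fully, the best deviation is to contribute 0 (any partial contribution still incurs the fine and gives up units whose private return 0.9222 is below 1).
Deviating from 30 to 0 saves 30 hours but forfeits the deviator's share of the drop in the shared-resources pool: 8.3/9 × 30 = 27.67.
So the deviation gain is 30 − 27.67 = 2.33, and the fine must be at least 2.33 hours to wipe it out.

2.33 hours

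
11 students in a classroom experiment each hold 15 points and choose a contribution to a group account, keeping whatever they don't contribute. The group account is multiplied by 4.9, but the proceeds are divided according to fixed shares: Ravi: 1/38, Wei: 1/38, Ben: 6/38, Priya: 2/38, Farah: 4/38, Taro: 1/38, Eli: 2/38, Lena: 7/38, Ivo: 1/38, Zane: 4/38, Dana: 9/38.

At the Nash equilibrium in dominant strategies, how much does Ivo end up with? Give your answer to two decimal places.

16.93 points

For player j, contributing a unit is worthwhile iff 4.9 × (j's share) ≥ 1, i.e. iff j's share is at least 0.2041.
Only Dana (9/38) clears that bar, contributing 15; the remaining 10 contribute 0. Total contributed: 15.
Ivo keeps 15 and receives 4.9 × 15 × 1/38 = 1.93 from the group account, for a payoff of 16.93.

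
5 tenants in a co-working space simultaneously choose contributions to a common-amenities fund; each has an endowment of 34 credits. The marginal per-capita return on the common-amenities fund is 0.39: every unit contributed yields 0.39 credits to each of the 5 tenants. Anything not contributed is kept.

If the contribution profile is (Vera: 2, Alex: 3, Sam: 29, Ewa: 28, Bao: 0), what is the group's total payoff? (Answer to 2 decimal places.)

Total contributed: 2 + 3 + 29 + 28 + 0 = 62; total kept: 5 × 34 − 62 = 108.
The common-amenities fund pays out 0.39 × 5 × 62 = 120.90 in aggregate.
Group total = 108 + 120.90 = 228.90.

228.90 credits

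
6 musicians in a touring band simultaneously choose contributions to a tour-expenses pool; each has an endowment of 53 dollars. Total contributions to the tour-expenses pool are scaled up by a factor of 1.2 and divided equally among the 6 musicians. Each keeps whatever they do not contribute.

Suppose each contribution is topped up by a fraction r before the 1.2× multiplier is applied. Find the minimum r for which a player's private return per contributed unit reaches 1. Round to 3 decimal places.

With matching at rate r, one contributed unit becomes (1 + r) in the tour-expenses pool and returns 1.2 × (1 + r) / 6 to the contributor.
Setting this equal to 1: 1 + r = 6/1.2 = 5.0000.
So the minimum matching rate is r = 5.0000 − 1 = 4.000.

4.000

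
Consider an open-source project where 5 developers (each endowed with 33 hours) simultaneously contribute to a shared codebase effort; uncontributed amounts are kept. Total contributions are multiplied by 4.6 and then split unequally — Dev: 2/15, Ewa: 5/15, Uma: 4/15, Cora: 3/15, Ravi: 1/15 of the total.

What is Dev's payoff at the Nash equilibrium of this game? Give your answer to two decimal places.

Player j's private return per contributed unit is 4.6 × (j's share). Contributing is weakly dominant for j when that share is at least 1/4.6 = 0.2174, and contributing 0 is dominant otherwise.
The shares above 0.2174 belong to Ewa and Uma, contributing 33 each; the remaining 3 contribute 0. Total contributed: 66.
Dev keeps 33 and receives 4.6 × 66 × 2/15 = 40.48 from the shared codebase effort, for a payoff of 73.48.

73.48 hours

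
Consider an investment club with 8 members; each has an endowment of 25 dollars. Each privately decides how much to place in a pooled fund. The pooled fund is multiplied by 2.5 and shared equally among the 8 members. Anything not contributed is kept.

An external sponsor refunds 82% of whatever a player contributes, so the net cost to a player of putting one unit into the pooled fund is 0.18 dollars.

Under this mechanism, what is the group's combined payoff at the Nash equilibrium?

With the mechanism, a contributed unit returns (2.5/8) / 0.18 = 1.7361 per unit of net cost to the contributor — now above 1 — so contributing fully is weakly dominant for every player.
So the Nash equilibrium is full contribution by all 8; the group earns 8 × (25 × 0.82 + 2.5 × 25) = 664.00.

664.00 dollars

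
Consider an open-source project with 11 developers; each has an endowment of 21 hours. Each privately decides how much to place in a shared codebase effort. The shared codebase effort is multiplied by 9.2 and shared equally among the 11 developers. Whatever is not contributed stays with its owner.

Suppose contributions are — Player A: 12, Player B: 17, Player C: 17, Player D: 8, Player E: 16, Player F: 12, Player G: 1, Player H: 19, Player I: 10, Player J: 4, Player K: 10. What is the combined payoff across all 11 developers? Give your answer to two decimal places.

Total contributed: 12 + 17 + 17 + 8 + 16 + 12 + 1 + 19 + 10 + 4 + 10 = 126; total kept: 11 × 21 − 126 = 105.
The shared codebase effort pays out 9.2 × 126 = 1159.20 in aggregate.
Group total = 105 + 1159.20 = 1264.20.

1264.20 hours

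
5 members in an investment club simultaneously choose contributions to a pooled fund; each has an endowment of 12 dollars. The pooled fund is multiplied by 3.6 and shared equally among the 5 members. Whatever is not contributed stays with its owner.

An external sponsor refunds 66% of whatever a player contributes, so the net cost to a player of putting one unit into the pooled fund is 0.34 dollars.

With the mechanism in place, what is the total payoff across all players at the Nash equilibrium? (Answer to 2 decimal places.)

255.60 dollars

Under the mechanism each unit contributed yields (3.6/5) / 0.34 = 2.1176 back to its contributor per unit of net cost, which exceeds 1, making full contribution the dominant choice for everyone.
At the Nash equilibrium everyone contributes 12. Group total payoff = 5 × (12 × 0.66 + 3.6 × 12) = 255.60.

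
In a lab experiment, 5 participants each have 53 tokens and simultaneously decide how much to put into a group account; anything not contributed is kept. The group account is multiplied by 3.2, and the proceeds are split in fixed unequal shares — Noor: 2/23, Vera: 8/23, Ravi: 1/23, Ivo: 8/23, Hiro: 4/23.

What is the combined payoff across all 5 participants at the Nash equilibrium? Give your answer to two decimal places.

498.20 tokens

Player j's private return per contributed unit is 3.2 × (j's share). Contributing is weakly dominant for j when that share is at least 1/3.2 = 0.3125, and contributing 0 is dominant otherwise.
Vera and Ivo are above the threshold, contributing 53 each; the remaining 3 contribute 0. Total contributed: 106.
The group account pays out 3.2 × 106 = 339.20 in total (split across the unequal shares, but the aggregate is all that matters for the group sum).
The 3 free-riders keep 53 each, adding 159. Group total = 159 + 339.20 = 498.20.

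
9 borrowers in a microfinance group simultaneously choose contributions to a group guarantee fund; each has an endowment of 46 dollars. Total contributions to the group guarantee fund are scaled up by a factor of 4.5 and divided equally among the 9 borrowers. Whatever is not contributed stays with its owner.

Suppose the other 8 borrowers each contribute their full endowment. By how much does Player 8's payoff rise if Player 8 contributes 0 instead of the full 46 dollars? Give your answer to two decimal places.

Switching from a contribution of 46 to 0 lets Player 8 keep an extra 46 dollars, but lowers the group guarantee fund by 46, which costs Player 8 their own share of that drop: 4.5/9 × 46 = 23.00.
Net gain = 46 − 23.00 = 23.00. The private return per contributed unit (0.5000) is below 1, so free-riding is indeed the best response regardless of what the others do.

23.00 dollars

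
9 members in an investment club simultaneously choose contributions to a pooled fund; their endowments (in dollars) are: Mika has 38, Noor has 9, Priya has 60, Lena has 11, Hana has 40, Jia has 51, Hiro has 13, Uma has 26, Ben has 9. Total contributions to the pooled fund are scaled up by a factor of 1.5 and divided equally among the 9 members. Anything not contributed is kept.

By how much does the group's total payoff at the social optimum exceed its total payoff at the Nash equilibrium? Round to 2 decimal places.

128.50 dollars

The private return per contributed unit is 1.5/9 = 0.1667 < 1 for every player regardless of endowment, so the Nash equilibrium is zero contribution and the group total is Σ E_j = 38 + 9 + 60 + 11 + 40 + 51 + 13 + 26 + 9 = 257.
Each contributed unit returns 1.500 to the group, so the social optimum is full contribution by everyone: group total = 1.500 × 257 = 385.50.
Efficiency loss = (1.500 − 1) × 257 = 128.50.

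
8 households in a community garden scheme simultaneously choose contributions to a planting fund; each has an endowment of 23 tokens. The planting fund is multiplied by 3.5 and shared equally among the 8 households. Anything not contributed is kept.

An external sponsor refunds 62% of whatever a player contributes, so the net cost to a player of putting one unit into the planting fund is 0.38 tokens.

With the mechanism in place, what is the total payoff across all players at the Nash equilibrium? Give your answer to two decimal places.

758.08 tokens

Under the mechanism each unit contributed yields (3.5/8) / 0.38 = 1.1513 back to its contributor per unit of net cost, which exceeds 1, making full contribution the dominant choice for everyone.
At the Nash equilibrium everyone contributes 23. Group total payoff = 8 × (23 × 0.62 + 3.5 × 23) = 758.08.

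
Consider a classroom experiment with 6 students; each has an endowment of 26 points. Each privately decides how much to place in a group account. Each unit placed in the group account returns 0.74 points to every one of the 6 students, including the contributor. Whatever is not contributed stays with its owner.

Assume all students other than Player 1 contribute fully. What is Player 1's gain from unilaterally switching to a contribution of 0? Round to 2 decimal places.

6.76 points

Switching from a contribution of 26 to 0 lets Player 1 keep an extra 26 points, but lowers the group account by 26, which costs Player 1 their own share of that drop: 0.74 × 26 = 19.24.
Net gain = 26 − 19.24 = 6.76. The private return per contributed unit (0.74) is below 1, so free-riding is indeed the best response regardless of what the others do.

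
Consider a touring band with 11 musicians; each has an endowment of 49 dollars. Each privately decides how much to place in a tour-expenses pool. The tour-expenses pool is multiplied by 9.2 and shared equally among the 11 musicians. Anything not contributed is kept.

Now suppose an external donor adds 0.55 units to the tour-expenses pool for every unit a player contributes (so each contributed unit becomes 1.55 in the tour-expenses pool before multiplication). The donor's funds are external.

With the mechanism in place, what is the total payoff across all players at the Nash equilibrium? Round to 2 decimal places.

7686.14 dollars

The effective private return per unit is now 9.2 × 1.55 / 11 = 1.2964 > 1, so every player's dominant strategy flips to full contribution.
So the Nash equilibrium is full contribution by all 11; the group earns 9.2 × 1.55 × 539 = 7686.14.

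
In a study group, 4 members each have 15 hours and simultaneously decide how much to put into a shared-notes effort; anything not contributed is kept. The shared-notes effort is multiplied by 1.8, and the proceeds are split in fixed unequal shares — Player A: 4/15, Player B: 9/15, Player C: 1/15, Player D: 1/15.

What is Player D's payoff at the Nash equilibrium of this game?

16.80 hours

Each unit j contributes comes back to j as 1.8 × (j's share), so j prefers to contribute only if that share exceeds 1/1.8 = 0.5556; otherwise keeping the unit dominates.
Only Player B (9/15) clears that bar, contributing 15; the remaining 3 contribute 0. Total contributed: 15.
Player D keeps 15 and receives 1.8 × 15 × 1/15 = 1.80 from the shared-notes effort, for a payoff of 16.80.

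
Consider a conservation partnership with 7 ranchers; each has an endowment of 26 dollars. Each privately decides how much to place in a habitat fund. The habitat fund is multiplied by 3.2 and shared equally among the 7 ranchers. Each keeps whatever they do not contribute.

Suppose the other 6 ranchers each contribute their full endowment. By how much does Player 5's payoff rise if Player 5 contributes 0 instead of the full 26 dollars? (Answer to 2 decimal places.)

Switching from a contribution of 26 to 0 lets Player 5 keep an extra 26 dollars, but lowers the habitat fund by 26, which costs Player 5 their own share of that drop: 3.2/7 × 26 = 11.89.
Net gain = 26 − 11.89 = 14.11. The private return per contributed unit (0.4571) is below 1, so free-riding is indeed the best response regardless of what the others do.

14.11 dollars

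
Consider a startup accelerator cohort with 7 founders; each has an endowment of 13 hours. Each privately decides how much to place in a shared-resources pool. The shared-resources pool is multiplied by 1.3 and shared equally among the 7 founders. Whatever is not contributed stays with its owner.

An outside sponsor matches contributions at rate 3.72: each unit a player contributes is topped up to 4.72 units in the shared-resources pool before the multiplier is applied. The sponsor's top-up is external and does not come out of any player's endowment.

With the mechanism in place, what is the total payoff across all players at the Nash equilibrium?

With the mechanism, a contributed unit returns 1.3 × 4.72 / 7 = 0.8766 per unit of net cost — still below 1 — so contributing 0 remains dominant for every player.
At the Nash equilibrium no one contributes; group total payoff = 7 × 13 = 91.

91.00 hours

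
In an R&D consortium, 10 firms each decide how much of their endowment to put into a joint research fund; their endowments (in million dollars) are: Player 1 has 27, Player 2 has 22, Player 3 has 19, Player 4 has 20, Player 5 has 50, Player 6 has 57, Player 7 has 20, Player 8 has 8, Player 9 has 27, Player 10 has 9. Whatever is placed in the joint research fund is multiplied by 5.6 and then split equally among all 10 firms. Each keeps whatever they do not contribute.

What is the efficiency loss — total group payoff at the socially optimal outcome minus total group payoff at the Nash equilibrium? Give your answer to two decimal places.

The private return per contributed unit is 5.6/10 = 0.5600 < 1 for every player regardless of endowment, so the Nash equilibrium is zero contribution and the group total is Σ E_j = 27 + 22 + 19 + 20 + 50 + 57 + 20 + 8 + 27 + 9 = 259.
Each contributed unit returns 5.600 to the group, so the social optimum is full contribution by everyone: group total = 5.600 × 259 = 1450.40.
Efficiency loss = (5.600 − 1) × 259 = 1191.40.

1191.40 million dollars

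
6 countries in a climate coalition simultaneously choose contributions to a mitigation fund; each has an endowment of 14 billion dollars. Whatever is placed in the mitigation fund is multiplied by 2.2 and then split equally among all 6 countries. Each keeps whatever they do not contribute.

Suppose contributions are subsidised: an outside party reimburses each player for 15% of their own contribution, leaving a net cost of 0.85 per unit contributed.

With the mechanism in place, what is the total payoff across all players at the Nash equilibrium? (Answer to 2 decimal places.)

84.00 billion dollars

With the mechanism, a contributed unit returns (2.2/6) / 0.85 = 0.4314 per unit of net cost — still below 1 — so contributing 0 remains dominant for every player.
Everyone keeps their endowment and the group total is 6 × 14 = 84.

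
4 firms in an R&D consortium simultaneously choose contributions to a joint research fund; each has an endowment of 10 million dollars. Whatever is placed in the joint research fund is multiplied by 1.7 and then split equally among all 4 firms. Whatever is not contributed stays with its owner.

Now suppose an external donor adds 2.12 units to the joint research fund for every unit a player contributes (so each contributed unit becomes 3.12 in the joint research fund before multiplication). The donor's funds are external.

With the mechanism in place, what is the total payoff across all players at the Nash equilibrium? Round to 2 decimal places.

With the mechanism, a contributed unit returns 1.7 × 3.12 / 4 = 1.3260 per unit of net cost to the contributor — now above 1 — so contributing fully is weakly dominant for every player.
So the Nash equilibrium is full contribution by all 4; the group earns 1.7 × 3.12 × 40 = 212.16.

212.16 million dollars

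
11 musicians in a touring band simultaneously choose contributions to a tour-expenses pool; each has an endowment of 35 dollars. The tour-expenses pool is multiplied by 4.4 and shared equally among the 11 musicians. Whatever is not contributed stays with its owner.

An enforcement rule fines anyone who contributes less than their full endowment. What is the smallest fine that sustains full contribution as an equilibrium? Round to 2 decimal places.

Given the others contribute fully, the best deviation is to contribute 0 (any partial contribution still incurs the fine and gives up units whose private return 0.4000 is below 1).
Deviating from 35 to 0 saves 35 dollars but forfeits the deviator's share of the drop in the tour-expenses pool: 4.4/11 × 35 = 14.00.
So the deviation gain is 35 − 14.00 = 21.00, and the fine must be at least 21.00 dollars to wipe it out.

21.00 dollars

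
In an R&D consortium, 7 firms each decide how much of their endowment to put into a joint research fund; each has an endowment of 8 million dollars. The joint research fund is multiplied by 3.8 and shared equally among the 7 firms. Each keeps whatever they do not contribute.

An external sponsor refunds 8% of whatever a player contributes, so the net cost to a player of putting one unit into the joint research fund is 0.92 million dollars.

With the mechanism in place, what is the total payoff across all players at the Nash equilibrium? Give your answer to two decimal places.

56.00 million dollars

The effective private return is (3.8/7) / 0.92 = 0.5901, which is still under 1, so the mechanism doesn't change anyone's dominant strategy: zero contribution.
Everyone keeps their endowment and the group total is 7 × 8 = 56.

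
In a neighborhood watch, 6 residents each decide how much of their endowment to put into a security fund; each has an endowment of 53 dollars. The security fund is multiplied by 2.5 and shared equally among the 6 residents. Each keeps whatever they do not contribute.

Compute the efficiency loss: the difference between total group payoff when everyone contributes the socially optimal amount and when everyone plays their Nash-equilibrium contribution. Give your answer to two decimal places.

Each contributed unit returns 2.5/6 = 0.4167 to its contributor — below 1 — so contributing 0 is dominant for every player. At the Nash equilibrium everyone keeps their 53, and the group total is 6 × 53 = 318.
Each contributed unit returns 2.500 to the group as a whole (0.4167 to each of 6 players), which exceeds 1, so the social optimum is full contribution: group total = 2.500 × 318 = 795.00.
Efficiency loss = 795.00 − 318 = 477.00.

477.00 dollars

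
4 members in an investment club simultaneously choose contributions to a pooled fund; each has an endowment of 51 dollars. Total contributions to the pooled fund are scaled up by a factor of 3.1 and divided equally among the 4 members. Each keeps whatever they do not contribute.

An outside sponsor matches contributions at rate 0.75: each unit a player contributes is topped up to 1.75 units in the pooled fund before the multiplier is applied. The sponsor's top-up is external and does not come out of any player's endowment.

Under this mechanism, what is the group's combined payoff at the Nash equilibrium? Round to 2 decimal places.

1106.70 dollars

Under the mechanism each unit contributed yields 3.1 × 1.75 / 4 = 1.3563 back to its contributor per unit of net cost, which exceeds 1, making full contribution the dominant choice for everyone.
At the Nash equilibrium everyone contributes 51. Group total payoff = 3.1 × 1.75 × 204 = 1106.70.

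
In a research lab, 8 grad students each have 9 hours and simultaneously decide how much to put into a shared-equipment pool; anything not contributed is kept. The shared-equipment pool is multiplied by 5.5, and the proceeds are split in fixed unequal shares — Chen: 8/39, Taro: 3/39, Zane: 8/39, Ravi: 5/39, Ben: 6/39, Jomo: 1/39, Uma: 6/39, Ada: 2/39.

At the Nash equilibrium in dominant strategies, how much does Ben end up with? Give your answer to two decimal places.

Player j's private return per contributed unit is 5.5 × (j's share). Contributing is weakly dominant for j when that share is at least 1/5.5 = 0.1818, and contributing 0 is dominant otherwise.
Chen and Zane clear that bar, contributing 9 each; the remaining 6 contribute 0. Total contributed: 18.
Ben keeps 9 and receives 5.5 × 18 × 6/39 = 15.23 from the shared-equipment pool, for a payoff of 24.23.

24.23 hours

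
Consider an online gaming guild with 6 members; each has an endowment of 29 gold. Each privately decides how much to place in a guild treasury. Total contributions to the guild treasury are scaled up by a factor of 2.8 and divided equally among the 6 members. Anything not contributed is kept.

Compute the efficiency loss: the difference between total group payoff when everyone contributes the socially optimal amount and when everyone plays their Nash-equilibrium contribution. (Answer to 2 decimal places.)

313.20 gold

Each contributed unit returns 2.8/6 = 0.4667 to its contributor — below 1 — so contributing 0 is dominant for every player. At the Nash equilibrium everyone keeps their 29, and the group total is 6 × 29 = 174.
Each contributed unit returns 2.800 to the group as a whole (0.4667 to each of 6 players), which exceeds 1, so the social optimum is full contribution: group total = 2.800 × 174 = 487.20.
Efficiency loss = 487.20 − 174 = 313.20.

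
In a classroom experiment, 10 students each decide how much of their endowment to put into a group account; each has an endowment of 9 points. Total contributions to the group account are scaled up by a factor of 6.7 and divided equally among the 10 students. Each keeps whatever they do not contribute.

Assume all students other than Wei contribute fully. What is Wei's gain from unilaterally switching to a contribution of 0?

Switching from a contribution of 9 to 0 lets Wei keep an extra 9 points, but lowers the group account by 9, which costs Wei their own share of that drop: 6.7/10 × 9 = 6.03.
Net gain = 9 − 6.03 = 2.97. The private return per contributed unit (0.6700) is below 1, so free-riding is indeed the best response regardless of what the others do.

2.97 points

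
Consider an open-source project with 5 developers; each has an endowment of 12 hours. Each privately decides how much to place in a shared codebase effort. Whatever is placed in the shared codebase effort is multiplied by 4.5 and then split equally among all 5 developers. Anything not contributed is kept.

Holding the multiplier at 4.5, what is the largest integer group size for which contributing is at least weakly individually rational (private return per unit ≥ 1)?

4

Private return per unit is 4.5/(group size), which is ≥ 1 whenever the group size is ≤ 4.5.
The largest such integer is 4.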